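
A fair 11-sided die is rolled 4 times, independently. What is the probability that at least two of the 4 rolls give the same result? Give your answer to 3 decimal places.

0.459

P(all 4 different) = 11/11 · 10/11 · ··· · 8/11 ≈ 0.541.
P(at least two equal) = 1 − 0.541 = 0.459.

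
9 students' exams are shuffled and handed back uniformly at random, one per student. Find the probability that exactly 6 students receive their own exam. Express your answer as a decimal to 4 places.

0.0005

Choose which 6 of the 9 are fixed: C(9,6) = 84 ways.
The remaining 3 must have no fixed point: D(3) = 2.
P = 84·2/362880 = 1/2160 ≈ 0.0005.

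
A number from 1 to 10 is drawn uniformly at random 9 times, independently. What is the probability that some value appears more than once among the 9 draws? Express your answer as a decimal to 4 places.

P(all 9 different) = 10/10 · 9/10 · ··· · 2/10 ≈ 0.0036.
P(at least two equal) = 1 − 0.0036 = 0.9964.

0.9964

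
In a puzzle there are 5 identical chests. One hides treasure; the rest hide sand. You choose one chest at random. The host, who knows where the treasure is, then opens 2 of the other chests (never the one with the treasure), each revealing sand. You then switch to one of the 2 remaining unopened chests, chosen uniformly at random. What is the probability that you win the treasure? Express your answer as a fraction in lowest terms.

2/5

Your original chest holds the treasure with probability 1/5, so the other 4 collectively hold it with probability 4/5.
The host can always find 2 empty chests to open, so the reveals don't change that 4/5; it is now spread over the 2 remaining unopened chests.
P(win by switching) = (4/5) · (1/2) = 2/5.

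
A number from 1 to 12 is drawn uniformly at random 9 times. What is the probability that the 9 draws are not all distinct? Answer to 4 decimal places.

P(all 9 different) = 12/12 · 11/12 · ··· · 4/12 ≈ 0.0155.
P(at least two equal) = 1 − 0.0155 = 0.9845.

0.9845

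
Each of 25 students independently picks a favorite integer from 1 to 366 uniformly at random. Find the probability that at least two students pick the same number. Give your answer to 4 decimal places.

It's easier to compute the probability that all 25 are distinct.
P(all distinct) = 366/366 · 365/366 · ··· · 342/366 ≈ 0.4323.
So the probability of at least one match is 1 − 0.4323 = 0.5677.

0.5677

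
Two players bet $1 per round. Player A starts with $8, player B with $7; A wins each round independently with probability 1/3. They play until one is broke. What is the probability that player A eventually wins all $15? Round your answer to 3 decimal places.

Let r = q/p = (2/3)/(1/3) = 2. The recurrence P(i) = p·P(i+1) + q·P(i−1) with P(0)=0, P(15)=1 gives P(i) = (1 − r^i)/(1 − r^15).
P(8) = (1 − (2)^8) / (1 − (2)^15) = 255/32767 ≈ 0.008.

0.008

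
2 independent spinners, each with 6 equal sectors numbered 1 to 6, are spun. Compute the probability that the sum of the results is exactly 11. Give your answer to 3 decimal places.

0.056

There are 6^2 = 36 equally likely outcomes.
The number of ordered 2-tuples from {1,…,6} summing to 11 is 2.
P(sum = 11) = 2/36 = 1/18 ≈ 0.056.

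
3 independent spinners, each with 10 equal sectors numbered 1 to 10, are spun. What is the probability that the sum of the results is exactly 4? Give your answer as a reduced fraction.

There are 10^3 = 1000 equally likely outcomes.
The number of ordered 3-tuples from {1,…,10} summing to 4 is 3.
P(sum = 4) = 3/1000.

3/1000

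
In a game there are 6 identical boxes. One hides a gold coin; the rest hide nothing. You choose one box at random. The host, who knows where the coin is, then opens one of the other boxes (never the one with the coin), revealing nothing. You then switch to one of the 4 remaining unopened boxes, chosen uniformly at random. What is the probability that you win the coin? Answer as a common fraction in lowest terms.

5/24

Your original box holds the coin with probability 1/6, so the other 5 collectively hold it with probability 5/6.
The host can always find an empty box to open, so this doesn't change that 5/6; it is now spread over the 4 remaining unopened boxes.
P(win by switching) = (5/6) · (1/4) = 5/24.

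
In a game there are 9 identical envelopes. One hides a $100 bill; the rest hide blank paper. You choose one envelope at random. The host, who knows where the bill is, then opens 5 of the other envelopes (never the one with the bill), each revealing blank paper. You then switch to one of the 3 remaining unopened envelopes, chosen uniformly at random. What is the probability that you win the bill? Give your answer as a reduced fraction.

Your original envelope holds the bill with probability 1/9, so the other 8 collectively hold it with probability 8/9.
The host can always find 5 empty envelopes to open, so the reveals don't change that 8/9; it is now spread over the 3 remaining unopened envelopes.
P(win by switching) = (8/9) · (1/3) = 8/27.

8/27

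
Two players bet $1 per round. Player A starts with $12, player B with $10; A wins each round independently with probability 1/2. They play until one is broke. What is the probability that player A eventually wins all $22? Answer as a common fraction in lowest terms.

With a fair step, P(i) = ½P(i−1) + ½P(i+1) with P(0)=0, P(22)=1 has the linear solution P(i) = i/22.
P(12) = 12/22 = 6/11.

6/11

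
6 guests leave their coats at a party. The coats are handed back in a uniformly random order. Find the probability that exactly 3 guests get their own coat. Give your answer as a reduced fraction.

Choose which 3 of the 6 are fixed: C(6,3) = 20 ways.
The remaining 3 must have no fixed point: D(3) = 2.
P = 20·2/720 = 1/18.

1/18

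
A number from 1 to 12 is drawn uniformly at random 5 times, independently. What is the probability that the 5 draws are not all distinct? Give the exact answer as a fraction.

P(all 5 different) = 12/12 · 11/12 · ··· · 8/12 = 55/144.
P(at least two equal) = 1 − 55/144 = 89/144.

89/144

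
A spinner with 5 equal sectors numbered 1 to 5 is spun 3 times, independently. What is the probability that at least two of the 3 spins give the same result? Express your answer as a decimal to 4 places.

P(all 3 different) = 5/5 · 4/5 · ··· · 3/5 ≈ 0.4800.
P(at least two equal) = 1 − 0.4800 = 0.5200.

0.5200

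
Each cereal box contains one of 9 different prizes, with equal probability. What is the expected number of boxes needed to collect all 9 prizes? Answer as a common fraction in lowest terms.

After i distinct types are collected, each trial gives a new one with probability (9−i)/9, so the expected wait for the next new type is 9/(9−i).
E = 9/9 + 9/8 + 9/7 + 9/6 + 9/5 + 9/4 + 9/3 + 9/2 + 9/1 = 7129/280.

7129/280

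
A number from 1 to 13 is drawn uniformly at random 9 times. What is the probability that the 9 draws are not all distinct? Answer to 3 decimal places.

P(all 9 different) = 13/13 · 12/13 · ··· · 5/13 ≈ 0.024.
P(at least two equal) = 1 − 0.024 = 0.976.

0.976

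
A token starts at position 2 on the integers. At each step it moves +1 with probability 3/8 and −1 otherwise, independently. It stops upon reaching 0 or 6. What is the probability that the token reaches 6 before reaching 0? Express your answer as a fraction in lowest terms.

Let r = q/p = (5/8)/(3/8) = 5/3. The recurrence P(i) = p·P(i+1) + q·P(i−1) with P(0)=0, P(6)=1 gives P(i) = (1 − r^i)/(1 − r^6).
P(2) = (1 − (5/3)^2) / (1 − (5/3)^6) = 81/931.

81/931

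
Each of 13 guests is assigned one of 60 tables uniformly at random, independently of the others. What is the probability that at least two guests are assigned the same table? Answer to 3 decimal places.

0.754

It's easier to compute the probability that all 13 are distinct.
P(all distinct) = 60/60 · 59/60 · ··· · 48/60 ≈ 0.246.
So the probability of at least one match is 1 − 0.246 = 0.754.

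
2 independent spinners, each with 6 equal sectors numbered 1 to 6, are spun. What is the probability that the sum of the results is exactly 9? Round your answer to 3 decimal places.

There are 6^2 = 36 equally likely outcomes.
The number of ordered 2-tuples from {1,…,6} summing to 9 is 4.
P(sum = 9) = 4/36 = 1/9 ≈ 0.111.

0.111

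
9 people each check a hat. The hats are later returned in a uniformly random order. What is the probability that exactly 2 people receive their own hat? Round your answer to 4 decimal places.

0.1839

Choose which 2 of the 9 are fixed: C(9,2) = 36 ways.
The remaining 7 must have no fixed point: D(7) = 1854.
P = 36·1854/362880 = 103/560 ≈ 0.1839.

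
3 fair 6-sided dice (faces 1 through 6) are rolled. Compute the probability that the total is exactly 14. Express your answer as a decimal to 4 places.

0.0694

There are 6^3 = 216 equally likely outcomes.
The number of ordered 3-tuples from {1,…,6} summing to 14 is 15.
P(sum = 14) = 15/216 = 5/72 ≈ 0.0694.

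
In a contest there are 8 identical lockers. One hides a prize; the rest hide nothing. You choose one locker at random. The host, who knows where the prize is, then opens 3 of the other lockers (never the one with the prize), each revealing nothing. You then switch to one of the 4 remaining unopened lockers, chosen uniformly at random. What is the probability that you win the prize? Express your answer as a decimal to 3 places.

0.219

Your original locker holds the prize with probability 1/8, so the other 7 collectively hold it with probability 7/8.
The host can always find 3 empty lockers to open, so the reveals don't change that 7/8; it is now spread over the 4 remaining unopened lockers.
P(win by switching) = (7/8) · (1/4) = 7/32 ≈ 0.219.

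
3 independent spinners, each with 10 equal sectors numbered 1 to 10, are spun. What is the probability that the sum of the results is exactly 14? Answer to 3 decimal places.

0.069

There are 10^3 = 1000 equally likely outcomes.
The number of ordered 3-tuples from {1,…,10} summing to 14 is 69.
P(sum = 14) = 69/1000 ≈ 0.069.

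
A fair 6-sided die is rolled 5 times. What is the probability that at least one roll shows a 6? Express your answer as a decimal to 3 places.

0.598

P(no roll shows a 6) = (5/6)^5 ≈ 0.402.
P(at least one) = 1 − 0.402 = 0.598.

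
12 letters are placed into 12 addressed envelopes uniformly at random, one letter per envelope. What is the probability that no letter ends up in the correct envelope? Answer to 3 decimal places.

0.368

This is the derangement probability: permutations of 12 with no fixed point.
D(12) = 12! · (1 − 1/1! + 1/2! − ··· + (−1)^12/12!) = 176214841.
P = 176214841/479001600 = 16019531/43545600 ≈ 0.368.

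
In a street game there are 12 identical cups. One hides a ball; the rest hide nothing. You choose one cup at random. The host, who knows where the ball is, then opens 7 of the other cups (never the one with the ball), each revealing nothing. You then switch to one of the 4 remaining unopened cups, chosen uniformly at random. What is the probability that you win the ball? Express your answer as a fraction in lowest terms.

11/48

Your original cup holds the ball with probability 1/12, so the other 11 collectively hold it with probability 11/12.
The host can always find 7 empty cups to open, so the reveals don't change that 11/12; it is now spread over the 4 remaining unopened cups.
P(win by switching) = (11/12) · (1/4) = 11/48.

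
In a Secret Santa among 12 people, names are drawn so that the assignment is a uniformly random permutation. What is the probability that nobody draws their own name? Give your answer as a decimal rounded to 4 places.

0.3679

This is the derangement probability: permutations of 12 with no fixed point.
D(12) = 12! · (1 − 1/1! + 1/2! − ··· + (−1)^12/12!) = 176214841.
P = 176214841/479001600 = 16019531/43545600 ≈ 0.3679.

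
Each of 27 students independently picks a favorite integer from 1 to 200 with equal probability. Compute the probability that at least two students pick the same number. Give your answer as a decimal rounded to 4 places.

It's easier to compute the probability that all 27 are distinct.
P(all distinct) = 200/200 · 199/200 · ··· · 174/200 ≈ 0.1591.
So the probability of at least one match is 1 − 0.1591 = 0.8409.

0.8409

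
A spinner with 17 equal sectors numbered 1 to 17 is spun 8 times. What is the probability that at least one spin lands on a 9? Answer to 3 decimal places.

0.384

P(no spin lands on a 9) = (16/17)^8 ≈ 0.616.
P(at least one) = 1 − 0.616 = 0.384.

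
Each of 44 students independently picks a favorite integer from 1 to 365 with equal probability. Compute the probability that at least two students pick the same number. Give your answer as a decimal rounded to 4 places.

It's easier to compute the probability that all 44 are distinct.
P(all distinct) = 365/365 · 364/365 · ··· · 322/365 ≈ 0.0671.
So the probability of at least one match is 1 − 0.0671 = 0.9329.

0.9329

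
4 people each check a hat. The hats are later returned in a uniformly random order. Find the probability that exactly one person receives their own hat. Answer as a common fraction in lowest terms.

1/3

Choose which one is fixed: C(4,1) = 4 ways.
The remaining 3 must have no fixed point: D(3) = 2.
P = 4·2/24 = 1/3.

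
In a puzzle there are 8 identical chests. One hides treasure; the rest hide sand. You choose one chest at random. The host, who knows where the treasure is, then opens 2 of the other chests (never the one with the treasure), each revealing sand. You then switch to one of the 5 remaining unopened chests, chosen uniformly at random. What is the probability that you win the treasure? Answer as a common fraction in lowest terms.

7/40

Your original chest holds the treasure with probability 1/8, so the other 7 collectively hold it with probability 7/8.
The host can always find 2 empty chests to open, so the reveals don't change that 7/8; it is now spread over the 5 remaining unopened chests.
P(win by switching) = (7/8) · (1/5) = 7/40.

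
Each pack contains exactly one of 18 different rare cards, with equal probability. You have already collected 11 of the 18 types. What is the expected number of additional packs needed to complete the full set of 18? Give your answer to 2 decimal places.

Starting from 11 distinct types, each trial gives a new one with probability (18−i)/18 when i types are held, so the wait for the next new type is 18/(18−i).
E = 18/7 + 18/6 + 18/5 + 18/4 + 18/3 + 18/2 + 18/1 = 3267/70 ≈ 46.67.

46.67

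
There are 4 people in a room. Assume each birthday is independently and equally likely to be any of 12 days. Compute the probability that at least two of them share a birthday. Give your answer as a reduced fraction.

It's easier to compute the probability that all 4 are distinct.
P(all distinct) = 12/12 · 11/12 · ··· · 9/12 = 55/96.
So the probability of at least one match is 1 − 55/96 = 41/96.

41/96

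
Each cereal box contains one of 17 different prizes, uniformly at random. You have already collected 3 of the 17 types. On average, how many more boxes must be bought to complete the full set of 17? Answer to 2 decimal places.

55.28

Starting from 3 distinct types, each trial gives a new one with probability (17−i)/17 when i types are held, so the wait for the next new type is 17/(17−i).
E = 17/14 + 17/13 + 17/12 + 17/11 + 17/10 + 17/9 + 17/8 + 17/7 + 17/6 + 17/5 + 17/4 + 17/3 + 17/2 + 17/1 = 19919461/360360 ≈ 55.28.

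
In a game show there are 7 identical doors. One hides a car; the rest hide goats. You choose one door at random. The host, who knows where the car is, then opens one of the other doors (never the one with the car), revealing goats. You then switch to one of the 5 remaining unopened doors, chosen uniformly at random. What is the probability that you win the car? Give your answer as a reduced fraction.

Your original door holds the car with probability 1/7, so the other 6 collectively hold it with probability 6/7.
The host can always find an empty door to open, so this doesn't change that 6/7; it is now spread over the 5 remaining unopened doors.
P(win by switching) = (6/7) · (1/5) = 6/35.

6/35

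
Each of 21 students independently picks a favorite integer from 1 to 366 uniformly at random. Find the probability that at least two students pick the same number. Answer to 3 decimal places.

It's easier to compute the probability that all 21 are distinct.
P(all distinct) = 366/366 · 365/366 · ··· · 346/366 ≈ 0.557.
So the probability of at least one match is 1 − 0.557 = 0.443.

0.443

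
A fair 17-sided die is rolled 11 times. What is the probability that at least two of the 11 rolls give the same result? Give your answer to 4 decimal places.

P(all 11 different) = 17/17 · 16/17 · ··· · 7/17 ≈ 0.0144.
P(at least two equal) = 1 − 0.0144 = 0.9856.

0.9856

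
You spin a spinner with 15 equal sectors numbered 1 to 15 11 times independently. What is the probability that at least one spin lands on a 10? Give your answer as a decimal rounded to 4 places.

0.5318

P(no spin lands on a 10) = (14/15)^11 ≈ 0.4682.
P(at least one) = 1 − 0.4682 = 0.5318.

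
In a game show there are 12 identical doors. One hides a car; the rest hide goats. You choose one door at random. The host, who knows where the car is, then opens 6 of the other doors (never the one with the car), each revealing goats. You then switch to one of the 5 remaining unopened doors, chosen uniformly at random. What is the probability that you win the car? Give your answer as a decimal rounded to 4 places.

0.1833

Your original door holds the car with probability 1/12, so the other 11 collectively hold it with probability 11/12.
The host can always find 6 empty doors to open, so the reveals don't change that 11/12; it is now spread over the 5 remaining unopened doors.
P(win by switching) = (11/12) · (1/5) = 11/60 ≈ 0.1833.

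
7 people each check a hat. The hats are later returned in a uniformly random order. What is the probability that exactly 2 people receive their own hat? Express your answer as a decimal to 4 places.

0.1833

Choose which 2 of the 7 are fixed: C(7,2) = 21 ways.
The remaining 5 must have no fixed point: D(5) = 44.
P = 21·44/5040 = 11/60 ≈ 0.1833.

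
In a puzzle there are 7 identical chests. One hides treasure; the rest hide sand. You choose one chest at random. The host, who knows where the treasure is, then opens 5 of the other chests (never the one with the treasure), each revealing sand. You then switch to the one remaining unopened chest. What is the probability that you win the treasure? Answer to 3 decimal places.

0.857

Your original chest holds the treasure with probability 1/7, so the other 6 collectively hold it with probability 6/7.
The host can always find 5 empty chests to open, so the reveals don't change that 6/7; it is now spread over the 1 remaining unopened chest.
P(win by switching) = (6/7) · (1/1) = 6/7 ≈ 0.857.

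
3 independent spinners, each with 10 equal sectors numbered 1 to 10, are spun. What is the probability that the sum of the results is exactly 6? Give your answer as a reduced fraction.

1/100

There are 10^3 = 1000 equally likely outcomes.
The number of ordered 3-tuples from {1,…,10} summing to 6 is 10.
P(sum = 6) = 10/1000 = 1/100.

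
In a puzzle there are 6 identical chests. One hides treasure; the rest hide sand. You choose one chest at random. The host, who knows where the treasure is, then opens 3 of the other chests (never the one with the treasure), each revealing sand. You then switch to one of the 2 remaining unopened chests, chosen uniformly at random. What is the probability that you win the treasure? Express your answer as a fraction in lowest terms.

Your original chest holds the treasure with probability 1/6, so the other 5 collectively hold it with probability 5/6.
The host can always find 3 empty chests to open, so the reveals don't change that 5/6; it is now spread over the 2 remaining unopened chests.
P(win by switching) = (5/6) · (1/2) = 5/12.

5/12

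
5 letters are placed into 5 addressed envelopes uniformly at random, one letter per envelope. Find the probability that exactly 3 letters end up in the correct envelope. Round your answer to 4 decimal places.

0.0833

Choose which 3 of the 5 are fixed: C(5,3) = 10 ways.
The remaining 2 must have no fixed point: D(2) = 1.
P = 10·1/120 = 1/12 ≈ 0.0833.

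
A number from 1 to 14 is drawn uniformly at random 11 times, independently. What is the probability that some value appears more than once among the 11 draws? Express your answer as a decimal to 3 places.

P(all 11 different) = 14/14 · 13/14 · ··· · 4/14 ≈ 0.004.
P(at least two equal) = 1 − 0.004 = 0.996.

0.996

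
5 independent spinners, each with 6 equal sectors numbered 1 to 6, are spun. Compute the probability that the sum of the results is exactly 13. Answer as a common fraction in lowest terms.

There are 6^5 = 7776 equally likely outcomes.
The number of ordered 5-tuples from {1,…,6} summing to 13 is 420.
P(sum = 13) = 420/7776 = 35/648.

35/648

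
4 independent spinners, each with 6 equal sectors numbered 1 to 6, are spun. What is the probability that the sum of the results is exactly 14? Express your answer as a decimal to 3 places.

There are 6^4 = 1296 equally likely outcomes.
The number of ordered 4-tuples from {1,…,6} summing to 14 is 146.
P(sum = 14) = 146/1296 = 73/648 ≈ 0.113.

0.113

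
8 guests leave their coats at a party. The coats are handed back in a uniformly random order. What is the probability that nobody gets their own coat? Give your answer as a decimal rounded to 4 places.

This is the derangement probability: permutations of 8 with no fixed point.
D(8) = 8! · (1 − 1/1! + 1/2! − ··· + (−1)^8/8!) = 14833.
P = 14833/40320 = 2119/5760 ≈ 0.3679.

0.3679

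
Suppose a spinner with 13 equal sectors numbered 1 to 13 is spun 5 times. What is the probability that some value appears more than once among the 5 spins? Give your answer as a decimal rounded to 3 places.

0.584

P(all 5 different) = 13/13 · 12/13 · ··· · 9/13 ≈ 0.416.
P(at least two equal) = 1 − 0.416 = 0.584.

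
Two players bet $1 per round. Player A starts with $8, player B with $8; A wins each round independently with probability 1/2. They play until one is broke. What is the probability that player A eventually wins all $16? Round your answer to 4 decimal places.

0.5000

With a fair step, P(i) = ½P(i−1) + ½P(i+1) with P(0)=0, P(16)=1 has the linear solution P(i) = i/16.
P(8) = 8/16 = 1/2 ≈ 0.5000.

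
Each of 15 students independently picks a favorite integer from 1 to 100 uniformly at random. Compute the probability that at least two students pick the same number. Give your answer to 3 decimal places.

It's easier to compute the probability that all 15 are distinct.
P(all distinct) = 100/100 · 99/100 · ··· · 86/100 ≈ 0.331.
So the probability of at least one match is 1 − 0.331 = 0.669.

0.669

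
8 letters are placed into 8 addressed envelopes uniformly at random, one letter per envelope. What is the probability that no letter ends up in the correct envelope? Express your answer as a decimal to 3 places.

This is the derangement probability: permutations of 8 with no fixed point.
D(8) = 8! · (1 − 1/1! + 1/2! − ··· + (−1)^8/8!) = 14833.
P = 14833/40320 = 2119/5760 ≈ 0.368.

0.368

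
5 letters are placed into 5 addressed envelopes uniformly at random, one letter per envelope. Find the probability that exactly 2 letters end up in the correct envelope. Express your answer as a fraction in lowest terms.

Choose which 2 of the 5 are fixed: C(5,2) = 10 ways.
The remaining 3 must have no fixed point: D(3) = 2.
P = 10·2/120 = 1/6.

1/6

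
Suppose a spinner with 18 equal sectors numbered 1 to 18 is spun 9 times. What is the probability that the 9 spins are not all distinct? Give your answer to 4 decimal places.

P(all 9 different) = 18/18 · 17/18 · ··· · 10/18 ≈ 0.0889.
P(at least two equal) = 1 − 0.0889 = 0.9111.

0.9111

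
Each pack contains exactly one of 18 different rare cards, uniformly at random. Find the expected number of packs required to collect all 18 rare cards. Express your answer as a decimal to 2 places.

After i distinct types are collected, each trial gives a new one with probability (18−i)/18, so the expected wait for the next new type is 18/(18−i).
E = 18/18 + 18/17 + 18/16 + 18/15 + 18/14 + 18/13 + 18/12 + 18/11 + 18/10 + 18/9 + 18/8 + 18/7 + 18/6 + 18/5 + 18/4 + 18/3 + 18/2 + 18/1 = 42822903/680680 ≈ 62.91.

62.91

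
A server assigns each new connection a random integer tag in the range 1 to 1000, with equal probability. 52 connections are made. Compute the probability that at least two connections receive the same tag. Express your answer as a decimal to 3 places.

It's easier to compute the probability that all 52 are distinct.
P(all distinct) = 1000/1000 · 999/1000 · ··· · 949/1000 ≈ 0.259.
So the probability of at least one match is 1 − 0.259 = 0.741.

0.741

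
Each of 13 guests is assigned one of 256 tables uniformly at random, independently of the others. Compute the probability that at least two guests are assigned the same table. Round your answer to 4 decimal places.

0.2664

It's easier to compute the probability that all 13 are distinct.
P(all distinct) = 256/256 · 255/256 · ··· · 244/256 ≈ 0.7336.
So the probability of at least one match is 1 − 0.7336 = 0.2664.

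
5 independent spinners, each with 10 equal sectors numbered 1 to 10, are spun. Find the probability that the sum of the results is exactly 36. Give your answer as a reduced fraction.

271/10000

There are 10^5 = 100000 equally likely outcomes.
The number of ordered 5-tuples from {1,…,10} summing to 36 is 2710.
P(sum = 36) = 2710/100000 = 271/10000.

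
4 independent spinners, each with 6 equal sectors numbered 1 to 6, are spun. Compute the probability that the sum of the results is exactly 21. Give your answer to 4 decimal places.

There are 6^4 = 1296 equally likely outcomes.
The number of ordered 4-tuples from {1,…,6} summing to 21 is 20.
P(sum = 21) = 20/1296 = 5/324 ≈ 0.0154.

0.0154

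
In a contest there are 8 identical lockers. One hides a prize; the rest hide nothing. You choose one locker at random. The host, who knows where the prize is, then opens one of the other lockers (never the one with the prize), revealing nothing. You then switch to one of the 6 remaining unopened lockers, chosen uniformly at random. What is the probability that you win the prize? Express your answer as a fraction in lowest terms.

Your original locker holds the prize with probability 1/8, so the other 7 collectively hold it with probability 7/8.
The host can always find an empty locker to open, so this doesn't change that 7/8; it is now spread over the 6 remaining unopened lockers.
P(win by switching) = (7/8) · (1/6) = 7/48.

7/48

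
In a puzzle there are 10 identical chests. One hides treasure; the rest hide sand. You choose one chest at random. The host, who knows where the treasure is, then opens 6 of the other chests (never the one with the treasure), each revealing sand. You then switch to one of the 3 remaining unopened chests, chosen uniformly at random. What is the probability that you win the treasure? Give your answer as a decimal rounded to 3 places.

Your original chest holds the treasure with probability 1/10, so the other 9 collectively hold it with probability 9/10.
The host can always find 6 empty chests to open, so the reveals don't change that 9/10; it is now spread over the 3 remaining unopened chests.
P(win by switching) = (9/10) · (1/3) = 3/10 ≈ 0.300.

0.300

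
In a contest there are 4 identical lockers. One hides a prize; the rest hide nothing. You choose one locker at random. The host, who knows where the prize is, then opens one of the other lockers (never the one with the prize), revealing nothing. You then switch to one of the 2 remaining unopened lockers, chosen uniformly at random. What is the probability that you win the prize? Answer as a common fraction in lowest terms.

Your original locker holds the prize with probability 1/4, so the other 3 collectively hold it with probability 3/4.
The host can always find an empty locker to open, so this doesn't change that 3/4; it is now spread over the 2 remaining unopened lockers.
P(win by switching) = (3/4) · (1/2) = 3/8.

3/8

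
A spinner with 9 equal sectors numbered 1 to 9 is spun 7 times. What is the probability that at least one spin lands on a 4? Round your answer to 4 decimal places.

P(no spin lands on a 4) = (8/9)^7 ≈ 0.4385.
P(at least one) = 1 − 0.4385 = 0.5615.

0.5615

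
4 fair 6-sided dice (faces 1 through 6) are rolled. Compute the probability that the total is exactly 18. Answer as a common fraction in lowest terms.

5/81

There are 6^4 = 1296 equally likely outcomes.
The number of ordered 4-tuples from {1,…,6} summing to 18 is 80.
P(sum = 18) = 80/1296 = 5/81.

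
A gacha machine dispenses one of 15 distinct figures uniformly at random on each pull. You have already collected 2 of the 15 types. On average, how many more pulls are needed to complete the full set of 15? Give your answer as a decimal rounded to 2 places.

Starting from 2 distinct types, each trial gives a new one with probability (15−i)/15 when i types are held, so the wait for the next new type is 15/(15−i).
E = 15/13 + 15/12 + 15/11 + 15/10 + 15/9 + 15/8 + 15/7 + 15/6 + 15/5 + 15/4 + 15/3 + 15/2 + 15/1 = 1145993/24024 ≈ 47.70.

47.70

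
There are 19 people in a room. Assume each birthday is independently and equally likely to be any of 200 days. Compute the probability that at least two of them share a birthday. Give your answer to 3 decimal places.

It's easier to compute the probability that all 19 are distinct.
P(all distinct) = 200/200 · 199/200 · ··· · 182/200 ≈ 0.414.
So the probability of at least one match is 1 − 0.414 = 0.586.

0.586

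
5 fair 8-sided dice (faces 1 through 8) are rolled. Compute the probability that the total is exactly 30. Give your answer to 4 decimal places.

There are 8^5 = 32768 equally likely outcomes.
The number of ordered 5-tuples from {1,…,8} summing to 30 is 926.
P(sum = 30) = 926/32768 = 463/16384 ≈ 0.0283.

0.0283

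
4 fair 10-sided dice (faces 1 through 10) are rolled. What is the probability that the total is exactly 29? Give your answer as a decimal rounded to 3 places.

0.035

There are 10^4 = 10000 equally likely outcomes.
The number of ordered 4-tuples from {1,…,10} summing to 29 is 348.
P(sum = 29) = 348/10000 = 87/2500 ≈ 0.035.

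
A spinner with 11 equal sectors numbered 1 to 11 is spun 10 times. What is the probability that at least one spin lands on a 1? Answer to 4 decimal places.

P(no spin lands on a 1) = (10/11)^10 ≈ 0.3855.
P(at least one) = 1 − 0.3855 = 0.6145.

0.6145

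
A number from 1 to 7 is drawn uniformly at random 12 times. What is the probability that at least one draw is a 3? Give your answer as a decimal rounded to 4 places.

0.8427

P(no draw is a 3) = (6/7)^12 ≈ 0.1573.
P(at least one) = 1 − 0.1573 = 0.8427.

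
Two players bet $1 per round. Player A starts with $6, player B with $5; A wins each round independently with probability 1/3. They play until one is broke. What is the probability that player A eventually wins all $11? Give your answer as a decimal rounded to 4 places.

0.0308

Let r = q/p = (2/3)/(1/3) = 2. The recurrence P(i) = p·P(i+1) + q·P(i−1) with P(0)=0, P(11)=1 gives P(i) = (1 − r^i)/(1 − r^11).
P(6) = (1 − (2)^6) / (1 − (2)^11) = 63/2047 ≈ 0.0308.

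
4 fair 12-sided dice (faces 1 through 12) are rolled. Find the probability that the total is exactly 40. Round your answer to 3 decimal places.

There are 12^4 = 20736 equally likely outcomes.
The number of ordered 4-tuples from {1,…,12} summing to 40 is 165.
P(sum = 40) = 165/20736 = 55/6912 ≈ 0.008.

0.008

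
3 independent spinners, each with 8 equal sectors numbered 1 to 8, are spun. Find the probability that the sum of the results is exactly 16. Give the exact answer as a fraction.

There are 8^3 = 512 equally likely outcomes.
The number of ordered 3-tuples from {1,…,8} summing to 16 is 42.
P(sum = 16) = 42/512 = 21/256.

21/256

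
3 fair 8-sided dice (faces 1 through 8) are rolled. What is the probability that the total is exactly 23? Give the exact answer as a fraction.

There are 8^3 = 512 equally likely outcomes.
The number of ordered 3-tuples from {1,…,8} summing to 23 is 3.
P(sum = 23) = 3/512.

3/512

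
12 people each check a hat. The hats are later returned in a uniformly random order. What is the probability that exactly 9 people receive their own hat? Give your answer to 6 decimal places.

Choose which 9 of the 12 are fixed: C(12,9) = 220 ways.
The remaining 3 must have no fixed point: D(3) = 2.
P = 220·2/479001600 = 1/1088640 ≈ 0.000001.

0.000001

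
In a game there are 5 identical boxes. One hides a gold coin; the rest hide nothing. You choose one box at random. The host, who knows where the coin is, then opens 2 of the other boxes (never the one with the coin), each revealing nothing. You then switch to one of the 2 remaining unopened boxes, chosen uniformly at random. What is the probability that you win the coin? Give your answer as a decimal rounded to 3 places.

Your original box holds the coin with probability 1/5, so the other 4 collectively hold it with probability 4/5.
The host can always find 2 empty boxes to open, so the reveals don't change that 4/5; it is now spread over the 2 remaining unopened boxes.
P(win by switching) = (4/5) · (1/2) = 2/5 ≈ 0.400.

0.400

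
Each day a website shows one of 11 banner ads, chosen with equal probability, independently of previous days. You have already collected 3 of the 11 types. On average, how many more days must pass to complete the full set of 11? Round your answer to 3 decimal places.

Starting from 3 distinct types, each trial gives a new one with probability (11−i)/11 when i types are held, so the wait for the next new type is 11/(11−i).
E = 11/8 + 11/7 + 11/6 + 11/5 + 11/4 + 11/3 + 11/2 + 11/1 = 8371/280 ≈ 29.896.

29.896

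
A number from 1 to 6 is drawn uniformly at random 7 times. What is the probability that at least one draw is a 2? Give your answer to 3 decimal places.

0.721

P(no draw is a 2) = (5/6)^7 ≈ 0.279.
P(at least one) = 1 − 0.279 = 0.721.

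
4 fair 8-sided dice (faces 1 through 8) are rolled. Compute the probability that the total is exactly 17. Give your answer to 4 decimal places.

There are 8^4 = 4096 equally likely outcomes.
The number of ordered 4-tuples from {1,…,8} summing to 17 is 336.
P(sum = 17) = 336/4096 = 21/256 ≈ 0.0820.

0.0820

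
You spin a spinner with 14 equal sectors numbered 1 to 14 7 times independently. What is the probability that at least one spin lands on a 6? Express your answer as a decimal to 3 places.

0.405

P(no spin lands on a 6) = (13/14)^7 ≈ 0.595.
P(at least one) = 1 − 0.595 = 0.405.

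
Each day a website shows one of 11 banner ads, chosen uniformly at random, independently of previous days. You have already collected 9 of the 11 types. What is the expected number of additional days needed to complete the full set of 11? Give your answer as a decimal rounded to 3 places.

Starting from 9 distinct types, each trial gives a new one with probability (11−i)/11 when i types are held, so the wait for the next new type is 11/(11−i).
E = 11/2 + 11/1 = 33/2 ≈ 16.500.

16.500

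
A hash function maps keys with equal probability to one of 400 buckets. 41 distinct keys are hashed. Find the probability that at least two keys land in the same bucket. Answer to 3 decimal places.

0.880

It's easier to compute the probability that all 41 are distinct.
P(all distinct) = 400/400 · 399/400 · ··· · 360/400 ≈ 0.120.
So the probability of at least one match is 1 − 0.120 = 0.880.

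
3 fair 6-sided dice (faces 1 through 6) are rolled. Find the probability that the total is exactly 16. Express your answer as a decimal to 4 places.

There are 6^3 = 216 equally likely outcomes.
The number of ordered 3-tuples from {1,…,6} summing to 16 is 6.
P(sum = 16) = 6/216 = 1/36 ≈ 0.0278.

0.0278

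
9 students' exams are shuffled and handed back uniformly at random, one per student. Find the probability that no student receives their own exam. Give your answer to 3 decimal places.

This is the derangement probability: permutations of 9 with no fixed point.
D(9) = 9! · (1 − 1/1! + 1/2! − ··· + (−1)^9/9!) = 133496.
P = 133496/362880 = 16687/45360 ≈ 0.368.

0.368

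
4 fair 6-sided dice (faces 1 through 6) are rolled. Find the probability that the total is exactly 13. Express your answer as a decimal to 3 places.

0.108

There are 6^4 = 1296 equally likely outcomes.
The number of ordered 4-tuples from {1,…,6} summing to 13 is 140.
P(sum = 13) = 140/1296 = 35/324 ≈ 0.108.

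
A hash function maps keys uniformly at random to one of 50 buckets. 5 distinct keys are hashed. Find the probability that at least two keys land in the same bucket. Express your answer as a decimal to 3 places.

It's easier to compute the probability that all 5 are distinct.
P(all distinct) = 50/50 · 49/50 · ··· · 46/50 ≈ 0.814.
So the probability of at least one match is 1 − 0.814 = 0.186.

0.186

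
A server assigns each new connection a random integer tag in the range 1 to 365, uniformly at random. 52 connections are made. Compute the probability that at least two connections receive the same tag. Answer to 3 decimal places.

It's easier to compute the probability that all 52 are distinct.
P(all distinct) = 365/365 · 364/365 · ··· · 314/365 ≈ 0.022.
So the probability of at least one match is 1 − 0.022 = 0.978.

0.978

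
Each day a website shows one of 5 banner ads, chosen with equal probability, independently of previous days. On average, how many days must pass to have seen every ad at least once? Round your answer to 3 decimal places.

11.417

After i distinct types are collected, each trial gives a new one with probability (5−i)/5, so the expected wait for the next new type is 5/(5−i).
E = 5/5 + 5/4 + 5/3 + 5/2 + 5/1 = 137/12 ≈ 11.417.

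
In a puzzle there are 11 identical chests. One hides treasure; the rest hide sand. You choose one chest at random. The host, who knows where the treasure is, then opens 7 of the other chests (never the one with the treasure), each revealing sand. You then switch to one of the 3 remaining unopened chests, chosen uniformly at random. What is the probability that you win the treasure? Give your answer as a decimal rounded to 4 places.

Your original chest holds the treasure with probability 1/11, so the other 10 collectively hold it with probability 10/11.
The host can always find 7 empty chests to open, so the reveals don't change that 10/11; it is now spread over the 3 remaining unopened chests.
P(win by switching) = (10/11) · (1/3) = 10/33 ≈ 0.3030.

0.3030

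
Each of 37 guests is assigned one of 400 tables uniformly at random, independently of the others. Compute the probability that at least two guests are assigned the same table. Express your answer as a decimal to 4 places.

It's easier to compute the probability that all 37 are distinct.
P(all distinct) = 400/400 · 399/400 · ··· · 364/400 ≈ 0.1794.
So the probability of at least one match is 1 − 0.1794 = 0.8206.

0.8206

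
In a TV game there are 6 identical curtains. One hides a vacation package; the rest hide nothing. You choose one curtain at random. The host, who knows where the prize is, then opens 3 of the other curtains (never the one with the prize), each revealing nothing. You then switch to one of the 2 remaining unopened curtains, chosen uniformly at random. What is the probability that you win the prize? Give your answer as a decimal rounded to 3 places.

0.417

Your original curtain holds the prize with probability 1/6, so the other 5 collectively hold it with probability 5/6.
The host can always find 3 empty curtains to open, so the reveals don't change that 5/6; it is now spread over the 2 remaining unopened curtains.
P(win by switching) = (5/6) · (1/2) = 5/12 ≈ 0.417.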